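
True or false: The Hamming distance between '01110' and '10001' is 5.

Differing positions: 1, 2, 3, 4, 5. Hamming distance = 5, so the claim is true.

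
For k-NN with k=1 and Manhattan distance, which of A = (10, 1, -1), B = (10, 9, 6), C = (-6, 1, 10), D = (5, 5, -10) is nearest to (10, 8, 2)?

Distances: d(A) = 10, d(B) = 5, d(C) = 31, d(D) = 20. Nearest: B = (10, 9, 6) with distance 5.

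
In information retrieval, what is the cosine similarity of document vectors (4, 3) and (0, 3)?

With u = (4, 3), v = (0, 3):
u·v = 4·0 + 3·3 = 0 + 9 = 9.
|u| = √(4² + 3²) = √25, |v| = √(0² + 3²) = √9, so |u||v| = √(25·9) = √225 = 15.
cos θ = (u·v)/(|u||v|) = 9/15 = 0.6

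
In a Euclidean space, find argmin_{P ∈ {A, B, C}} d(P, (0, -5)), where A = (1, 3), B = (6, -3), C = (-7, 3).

Distances: d(A) ≈ 8.0623, d(B) ≈ 6.3246, d(C) ≈ 10.6301. Nearest: B = (6, -3) with distance 6.3246.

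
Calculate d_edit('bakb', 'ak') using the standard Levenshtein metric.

Let D[i][j] be the edit distance between the first i characters of 'bakb' and the first j characters of 'ak', with D[i][0] = i, D[0][j] = j, and D[i][j] = D[i-1][j-1] if the characters match, else 1 + min(D[i-1][j], D[i][j-1], D[i-1][j-1]). Filling the table (rows: prefixes of 'bakb', columns: prefixes of 'ak'):
     ε  a  k
  ε  0  1  2
  b  1  1  2
  a  2  1  2
  k  3  2  1
  b  4  3  2
The bottom-right entry gives D[4][2] = 2, so no sequence of fewer than 2 edits works. Backtracking through the table gives one optimal edit sequence (2 edits):
  bakb → akb (del b @1)
  akb → ak (del b @3)
Edit distance = 2.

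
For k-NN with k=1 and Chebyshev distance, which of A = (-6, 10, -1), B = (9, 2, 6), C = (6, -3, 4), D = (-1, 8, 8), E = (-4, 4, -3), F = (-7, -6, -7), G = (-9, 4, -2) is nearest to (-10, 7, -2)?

Distances: d(A) = 4, d(B) = 19, d(C) = 16, d(D) = 10, d(E) = 6, d(F) = 13, d(G) = 3. Nearest: G = (-9, 4, -2) with distance 3.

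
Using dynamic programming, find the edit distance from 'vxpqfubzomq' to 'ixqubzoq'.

Let D[i][j] be the edit distance between the first i characters of 'vxpqfubzomq' and the first j characters of 'ixqubzoq', with D[i][0] = i, D[0][j] = j, and D[i][j] = D[i-1][j-1] if the characters match, else 1 + min(D[i-1][j], D[i][j-1], D[i-1][j-1]). Filling the table (rows: prefixes of 'vxpqfubzomq', columns: prefixes of 'ixqubzoq'):
     ε  i  x  q  u  b  z  o  q
  ε  0  1  2  3  4  5  6  7  8
  v  1  1  2  3  4  5  6  7  8
  x  2  2  1  2  3  4  5  6  7
  p  3  3  2  2  3  4  5  6  7
  q  4  4  3  2  3  4  5  6  6
  f  5  5  4  3  3  4  5  6  7
  u  6  6  5  4  3  4  5  6  7
  b  7  7  6  5  4  3  4  5  6
  z  8  8  7  6  5  4  3  4  5
  o  9  9  8  7  6  5  4  3  4
  m 10 10  9  8  7  6  5  4  4
  q 11 11 10  9  8  7  6  5  4
The bottom-right entry gives D[11][8] = 4, so no sequence of fewer than 4 edits works. Backtracking through the table gives one optimal edit sequence (4 edits):
  vxpqfubzomq → ixpqfubzomq (sub v→i @1)
  ixpqfubzomq → ixqfubzomq (del p @3)
  ixqfubzomq → ixqubzomq (del f @4)
  ixqubzomq → ixqubzoq (del m @8)
Edit distance = 4.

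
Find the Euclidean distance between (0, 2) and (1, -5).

√(Σ(x_i - y_i)²) = √((0 - 1)² + (2 - (-5))²)
= √((-1)² + 7²) = √(1 + 49) = √50 ≈ 7.0711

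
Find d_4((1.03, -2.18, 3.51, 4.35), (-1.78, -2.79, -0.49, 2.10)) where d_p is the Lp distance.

(Σ|x_i - y_i|^4)^(1/4) = (|1.03 - (-1.78)|^4 + |-2.18 - (-2.79)|^4 + |3.51 - (-0.49)|^4 + |4.35 - 2.1|^4)^(1/4)
= (2.81^4 + 0.61^4 + 4^4 + 2.25^4)^(1/4) ≈ (62.3484 + 0.1385 + 256 + 25.6289)^(1/4) = (344.1158)^(1/4) ≈ 4.307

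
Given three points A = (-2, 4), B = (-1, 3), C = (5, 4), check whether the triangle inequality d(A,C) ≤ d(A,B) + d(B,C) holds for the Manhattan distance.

d(A,B) = 1 + 1 = 2, d(B,C) = 6 + 1 = 7, d(A,C) = 7 + 0 = 7.
d(A,C) = 7 ≤ 2 + 7 = 9. Triangle inequality is satisfied.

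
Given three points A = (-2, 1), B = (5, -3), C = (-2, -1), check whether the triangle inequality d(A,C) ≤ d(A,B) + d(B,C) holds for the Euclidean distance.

d(A,B) = √(7² + 4²) = √65 ≈ 8.0623, d(B,C) = √(7² + 2²) = √53 ≈ 7.2801, d(A,C) = √(0² + 2²) = √4 = 2.
d(A,C) = 2 ≤ 8.0623 + 7.2801 = 15.3424. Triangle inequality is satisfied.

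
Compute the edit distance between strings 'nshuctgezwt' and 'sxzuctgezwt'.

Let D[i][j] be the edit distance between the first i characters of 'nshuctgezwt' and the first j characters of 'sxzuctgezwt', with D[i][0] = i, D[0][j] = j, and D[i][j] = D[i-1][j-1] if the characters match, else 1 + min(D[i-1][j], D[i][j-1], D[i-1][j-1]). Filling the table (rows: prefixes of 'nshuctgezwt', columns: prefixes of 'sxzuctgezwt'):
     ε  s  x  z  u  c  t  g  e  z  w  t
  ε  0  1  2  3  4  5  6  7  8  9 10 11
  n  1  1  2  3  4  5  6  7  8  9 10 11
  s  2  1  2  3  4  5  6  7  8  9 10 11
  h  3  2  2  3  4  5  6  7  8  9 10 11
  u  4  3  3  3  3  4  5  6  7  8  9 10
  c  5  4  4  4  4  3  4  5  6  7  8  9
  t  6  5  5  5  5  4  3  4  5  6  7  8
  g  7  6  6  6  6  5  4  3  4  5  6  7
  e  8  7  7  7  7  6  5  4  3  4  5  6
  z  9  8  8  7  8  7  6  5  4  3  4  5
  w 10  9  9  8  8  8  7  6  5  4  3  4
  t 11 10 10  9  9  9  8  7  6  5  4  3
The bottom-right entry gives D[11][11] = 3, so no sequence of fewer than 3 edits works. Backtracking through the table gives one optimal edit sequence (3 edits):
  nshuctgezwt → sshuctgezwt (sub n→s @1)
  sshuctgezwt → sxhuctgezwt (sub s→x @2)
  sxhuctgezwt → sxzuctgezwt (sub h→z @3)
Edit distance = 3.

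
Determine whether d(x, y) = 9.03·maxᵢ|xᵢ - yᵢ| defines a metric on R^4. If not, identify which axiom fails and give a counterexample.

Yes. The L∞ (Chebyshev) norm induces a metric on R^4, and multiplying a metric by a positive constant 9.03 > 0 preserves all four axioms: non-negativity (9.03·||x-y|| ≥ 0), identity (9.03·||x-y|| = 0 ⟺ ||x-y|| = 0 ⟺ x = y), symmetry (||x-y|| = ||y-x||), and the triangle inequality (9.03·||x-z|| ≤ 9.03·||x-y|| + 9.03·||y-z||). So d is a metric.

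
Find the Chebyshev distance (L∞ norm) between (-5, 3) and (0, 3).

max(|x_i - y_i|) = max(|-5 - 0|, |3 - 3|) = max(5, 0) = 5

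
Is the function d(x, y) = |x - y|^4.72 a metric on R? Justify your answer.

No. d(x,y) = |x-y|^4.72 fails the triangle inequality since p = 4.72 > 1. Counterexample: x = 4, y = 13, z = 25. d(x,z) = |4 - 25|^4.72 = 21^4.72 ≈ 1741305.8985, but d(x,y) + d(y,z) = 9^4.72 + 12^4.72 ≈ 31917.1897 + 124089.6276 = 156006.8173. Since 1741305.8985 > 156006.8173, the triangle inequality is violated.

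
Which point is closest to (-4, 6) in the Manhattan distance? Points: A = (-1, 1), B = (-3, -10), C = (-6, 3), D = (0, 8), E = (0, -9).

Distances: d(A) = 8, d(B) = 17, d(C) = 5, d(D) = 6, d(E) = 19. Nearest: C = (-6, 3) with distance 5.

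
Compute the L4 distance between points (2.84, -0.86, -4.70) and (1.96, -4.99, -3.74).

(Σ|x_i - y_i|^4)^(1/4) = (|2.84 - 1.96|^4 + |-0.86 - (-4.99)|^4 + |-4.7 - (-3.74)|^4)^(1/4)
= (0.88^4 + 4.13^4 + 0.96^4)^(1/4) ≈ (0.5997 + 290.9378 + 0.8493)^(1/4) = (292.3868)^(1/4) ≈ 4.1351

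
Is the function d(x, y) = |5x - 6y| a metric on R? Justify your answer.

No. d fails symmetry: d(4, 2) = |5·4 - 6·2| = |8| = 8, but d(2, 4) = |5·2 - 6·4| = |-14| = 14. Since 8 ≠ 14, d(x,y) ≠ d(y,x) in general.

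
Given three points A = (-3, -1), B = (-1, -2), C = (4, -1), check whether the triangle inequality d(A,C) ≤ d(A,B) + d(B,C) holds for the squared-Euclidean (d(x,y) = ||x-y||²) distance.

d(A,B) = 2² + 1² = 5, d(B,C) = 5² + 1² = 26, d(A,C) = 7² + 0² = 49.
d(A,C) = 49 > 5 + 26 = 31. Triangle inequality is VIOLATED. (Squared-Euclidean is not a metric — this is a counterexample.)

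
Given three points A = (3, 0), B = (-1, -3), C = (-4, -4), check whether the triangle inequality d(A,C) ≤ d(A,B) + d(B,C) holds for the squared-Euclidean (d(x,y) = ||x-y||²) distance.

d(A,B) = 4² + 3² = 25, d(B,C) = 3² + 1² = 10, d(A,C) = 7² + 4² = 65.
d(A,C) = 65 > 25 + 10 = 35. Triangle inequality is VIOLATED. (Squared-Euclidean is not a metric — this is a counterexample.)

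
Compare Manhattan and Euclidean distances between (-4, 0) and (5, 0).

L1 = |-4 - 5| + |0 - 0| = 9 + 0 = 9
L2 = √(9² + 0²) = √81 = 9
L1 ≥ L2 always (equality iff movement is along one axis); L1 = L2 here (movement is along a single axis).
Ratio L1/L2 = 9/9 = 1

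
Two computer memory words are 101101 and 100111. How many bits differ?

Differing positions: 3, 5. Hamming distance = 2.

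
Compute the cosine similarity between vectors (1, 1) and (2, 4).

With u = (1, 1), v = (2, 4):
u·v = 1·2 + 1·4 = 2 + 4 = 6.
|u| = √(1² + 1²) = √2, |v| = √(2² + 4²) = √20, so |u||v| = √(2·20) = √40.
cos θ = (u·v)/(|u||v|) = 6/√40 ≈ 0.9487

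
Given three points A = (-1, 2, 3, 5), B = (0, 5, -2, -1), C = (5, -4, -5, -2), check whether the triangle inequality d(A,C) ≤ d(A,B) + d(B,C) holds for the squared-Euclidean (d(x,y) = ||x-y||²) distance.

d(A,B) = 1² + 3² + 5² + 6² = 71, d(B,C) = 5² + 9² + 3² + 1² = 116, d(A,C) = 6² + 6² + 8² + 7² = 185.
d(A,C) = 185 ≤ 71 + 116 = 187. Triangle inequality is satisfied.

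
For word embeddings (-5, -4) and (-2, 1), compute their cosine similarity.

With u = (-5, -4), v = (-2, 1):
u·v = (-5)·(-2) + (-4)·1 = 10 + (-4) = 6.
|u| = √((-5)² + (-4)²) = √41, |v| = √((-2)² + 1²) = √5, so |u||v| = √(41·5) = √205.
cos θ = (u·v)/(|u||v|) = 6/√205 ≈ 0.4191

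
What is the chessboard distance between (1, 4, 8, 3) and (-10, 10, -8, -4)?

max(|x_i - y_i|) = max(|1 - (-10)|, |4 - 10|, |8 - (-8)|, |3 - (-4)|) = max(11, 6, 16, 7) = 16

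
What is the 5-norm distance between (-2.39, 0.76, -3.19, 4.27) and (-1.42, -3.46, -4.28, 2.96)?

(Σ|x_i - y_i|^5)^(1/5) = (|-2.39 - (-1.42)|^5 + |0.76 - (-3.46)|^5 + |-3.19 - (-4.28)|^5 + |4.27 - 2.96|^5)^(1/5)
= (0.97^5 + 4.22^5 + 1.09^5 + 1.31^5)^(1/5) ≈ (0.8587 + 1338.327 + 1.5386 + 3.8579)^(1/5) = (1344.5822)^(1/5) ≈ 4.2239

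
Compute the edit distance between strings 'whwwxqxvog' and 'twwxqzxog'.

Let D[i][j] be the edit distance between the first i characters of 'whwwxqxvog' and the first j characters of 'twwxqzxog', with D[i][0] = i, D[0][j] = j, and D[i][j] = D[i-1][j-1] if the characters match, else 1 + min(D[i-1][j], D[i][j-1], D[i-1][j-1]). Filling the table (rows: prefixes of 'whwwxqxvog', columns: prefixes of 'twwxqzxog'):
     ε  t  w  w  x  q  z  x  o  g
  ε  0  1  2  3  4  5  6  7  8  9
  w  1  1  1  2  3  4  5  6  7  8
  h  2  2  2  2  3  4  5  6  7  8
  w  3  3  2  2  3  4  5  6  7  8
  w  4  4  3  2  3  4  5  6  7  8
  x  5  5  4  3  2  3  4  5  6  7
  q  6  6  5  4  3  2  3  4  5  6
  x  7  7  6  5  4  3  3  3  4  5
  v  8  8  7  6  5  4  4  4  4  5
  o  9  9  8  7  6  5  5  5  4  5
  g 10 10  9  8  7  6  6  6  5  4
The bottom-right entry gives D[10][9] = 4, so no sequence of fewer than 4 edits works. Backtracking through the table gives one optimal edit sequence (4 edits):
  whwwxqxvog → hwwxqxvog (del w @1)
  hwwxqxvog → twwxqxvog (sub h→t @1)
  twwxqxvog → twwxqzvog (sub x→z @6)
  twwxqzvog → twwxqzxog (sub v→x @7)
Edit distance = 4.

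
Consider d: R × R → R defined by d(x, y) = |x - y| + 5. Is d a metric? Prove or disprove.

No. d fails identity of indiscernibles (specifically d(x,x) = 0): d(6, 6) = |6 - 6| + 5 = 0 + 5 = 5 ≠ 0.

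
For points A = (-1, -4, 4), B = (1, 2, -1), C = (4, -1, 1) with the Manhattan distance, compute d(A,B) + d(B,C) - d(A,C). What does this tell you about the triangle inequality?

d(A,B) = 2 + 6 + 5 = 13, d(B,C) = 3 + 3 + 2 = 8, d(A,C) = 5 + 3 + 3 = 11.
d(A,B) + d(B,C) - d(A,C) = 13 + 8 - 11 = 21 - 11 = 10. This is ≥ 0, so the triangle inequality holds for these points.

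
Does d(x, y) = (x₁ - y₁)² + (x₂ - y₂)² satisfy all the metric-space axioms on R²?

No. The squared Euclidean distance fails the triangle inequality. Counterexample: x = (0, 0), y = (1, 3), z = (2, 6). d(x,z) = 2² + 6² = 40, but d(x,y) + d(y,z) = (1² + 3²) + (1² + 3²) = 10 + 10 = 20. Since 40 > 20, the triangle inequality is violated. (Note: √d, the ordinary Euclidean distance, IS a metric.)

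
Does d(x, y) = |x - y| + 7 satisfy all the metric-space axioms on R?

No. d fails identity of indiscernibles (specifically d(x,x) = 0): d(3, 3) = |3 - 3| + 7 = 0 + 7 = 7 ≠ 0.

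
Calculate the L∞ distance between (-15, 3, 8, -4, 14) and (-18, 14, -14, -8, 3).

max(|x_i - y_i|) = max(|-15 - (-18)|, |3 - 14|, |8 - (-14)|, |-4 - (-8)|, |14 - 3|) = max(3, 11, 22, 4, 11) = 22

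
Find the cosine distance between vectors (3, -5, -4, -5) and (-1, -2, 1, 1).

With u = (3, -5, -4, -5), v = (-1, -2, 1, 1):
u·v = 3·(-1) + (-5)·(-2) + (-4)·1 + (-5)·1 = (-3) + 10 + (-4) + (-5) = -2.
|u| = √(3² + (-5)² + (-4)² + (-5)²) = √75, |v| = √((-1)² + (-2)² + 1² + 1²) = √7, so |u||v| = √(75·7) = √525.
cos θ = (u·v)/(|u||v|) = -2/√525 ≈ -0.0873
Cosine distance = 1 - cos θ ≈ 1 - (-0.0873) = 1.0873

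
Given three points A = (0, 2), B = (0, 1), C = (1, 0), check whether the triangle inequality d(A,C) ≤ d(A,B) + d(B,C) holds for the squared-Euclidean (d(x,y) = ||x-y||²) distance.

d(A,B) = 0² + 1² = 1, d(B,C) = 1² + 1² = 2, d(A,C) = 1² + 2² = 5.
d(A,C) = 5 > 1 + 2 = 3. Triangle inequality is VIOLATED. (Squared-Euclidean is not a metric — this is a counterexample.)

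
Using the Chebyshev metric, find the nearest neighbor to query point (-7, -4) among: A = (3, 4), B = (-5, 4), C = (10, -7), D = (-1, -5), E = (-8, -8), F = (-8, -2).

Distances: d(A) = 10, d(B) = 8, d(C) = 17, d(D) = 6, d(E) = 4, d(F) = 2. Nearest: F = (-8, -2) with distance 2.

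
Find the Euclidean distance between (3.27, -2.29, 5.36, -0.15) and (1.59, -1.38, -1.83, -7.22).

√(Σ(x_i - y_i)²) = √((3.27 - 1.59)² + (-2.29 - (-1.38))² + (5.36 - (-1.83))² + (-0.15 - (-7.22))²)
= √(1.68² + (-0.91)² + 7.19² + 7.07²) = √(2.8224 + 0.8281 + 51.6961 + 49.9849) = √105.3315 ≈ 10.2631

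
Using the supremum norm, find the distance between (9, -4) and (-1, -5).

max(|x_i - y_i|) = max(|9 - (-1)|, |-4 - (-5)|) = max(10, 1) = 10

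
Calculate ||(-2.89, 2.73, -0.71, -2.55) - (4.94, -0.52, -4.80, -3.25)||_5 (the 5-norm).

(Σ|x_i - y_i|^5)^(1/5) = (|-2.89 - 4.94|^5 + |2.73 - (-0.52)|^5 + |-0.71 - (-4.8)|^5 + |-2.55 - (-3.25)|^5)^(1/5)
= (7.83^5 + 3.25^5 + 4.09^5 + 0.7^5)^(1/5) ≈ (29431.2569 + 362.5908 + 1144.502 + 0.1681)^(1/5) = (30938.5178)^(1/5) ≈ 7.9086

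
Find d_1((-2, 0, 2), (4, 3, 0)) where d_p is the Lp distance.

Σ|x_i - y_i| = |-2 - 4| + |0 - 3| + |2 - 0| = 6 + 3 + 2 = 11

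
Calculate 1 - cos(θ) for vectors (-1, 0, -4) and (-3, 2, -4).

With u = (-1, 0, -4), v = (-3, 2, -4):
u·v = (-1)·(-3) + 0·2 + (-4)·(-4) = 3 + 0 + 16 = 19.
|u| = √((-1)² + 0² + (-4)²) = √17, |v| = √((-3)² + 2² + (-4)²) = √29, so |u||v| = √(17·29) = √493.
cos θ = (u·v)/(|u||v|) = 19/√493 ≈ 0.8557
Cosine distance = 1 - cos θ ≈ 1 - 0.8557 = 0.1443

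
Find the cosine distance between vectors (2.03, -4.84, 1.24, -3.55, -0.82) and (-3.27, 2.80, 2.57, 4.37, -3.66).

With u = (2.03, -4.84, 1.24, -3.55, -0.82), v = (-3.27, 2.80, 2.57, 4.37, -3.66):
u·v = 2.03·(-3.27) + (-4.84)·2.8 + 1.24·2.57 + (-3.55)·4.37 + (-0.82)·(-3.66) = (-6.6381) + (-13.552) + 3.1868 + (-15.5135) + 3.0012 = -29.5156.
|u| = √(2.03² + (-4.84)² + 1.24² + (-3.55)² + (-0.82)²) = √(4.1209 + 23.4256 + 1.5376 + 12.6025 + 0.6724) = √42.359, |v| = √((-3.27)² + 2.8² + 2.57² + 4.37² + (-3.66)²) = √(10.6929 + 7.84 + 6.6049 + 19.0969 + 13.3956) = √57.6303.
cos θ = (u·v)/(|u||v|) = -29.5156/(√42.359·√57.6303) ≈ -0.5974
Cosine distance = 1 - cos θ ≈ 1 - (-0.5974) = 1.5974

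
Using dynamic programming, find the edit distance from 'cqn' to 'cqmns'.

Let D[i][j] be the edit distance between the first i characters of 'cqn' and the first j characters of 'cqmns', with D[i][0] = i, D[0][j] = j, and D[i][j] = D[i-1][j-1] if the characters match, else 1 + min(D[i-1][j], D[i][j-1], D[i-1][j-1]). Filling the table (rows: prefixes of 'cqn', columns: prefixes of 'cqmns'):
     ε  c  q  m  n  s
  ε  0  1  2  3  4  5
  c  1  0  1  2  3  4
  q  2  1  0  1  2  3
  n  3  2  1  1  1  2
The bottom-right entry gives D[3][5] = 2, so no sequence of fewer than 2 edits works. Backtracking through the table gives one optimal edit sequence (2 edits):
  cqn → cqmn (ins m @3)
  cqmn → cqmns (ins s @5)
Edit distance = 2.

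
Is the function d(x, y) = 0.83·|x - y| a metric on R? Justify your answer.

Yes. Since |x - y| is a metric on R and 0.83 > 0, the positive scalar multiple 0.83·|x - y| is also a metric: scaling by a positive constant preserves non-negativity, identity (d=0 ⟺ |x-y|=0 ⟺ x=y), symmetry, and the triangle inequality.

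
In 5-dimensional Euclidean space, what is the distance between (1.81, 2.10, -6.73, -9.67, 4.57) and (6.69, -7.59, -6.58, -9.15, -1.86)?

√(Σ(x_i - y_i)²) = √((1.81 - 6.69)² + (2.1 - (-7.59))² + (-6.73 - (-6.58))² + (-9.67 - (-9.15))² + (4.57 - (-1.86))²)
= √((-4.88)² + 9.69² + (-0.15)² + (-0.52)² + 6.43²) = √(23.8144 + 93.8961 + 0.0225 + 0.2704 + 41.3449) = √159.3483 ≈ 12.6233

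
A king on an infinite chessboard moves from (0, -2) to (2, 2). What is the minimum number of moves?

max(|x_i - y_i|) = max(|0 - 2|, |-2 - 2|) = max(2, 4) = 4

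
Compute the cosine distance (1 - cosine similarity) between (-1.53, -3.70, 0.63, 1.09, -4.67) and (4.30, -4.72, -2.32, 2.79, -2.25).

With u = (-1.53, -3.70, 0.63, 1.09, -4.67), v = (4.30, -4.72, -2.32, 2.79, -2.25):
u·v = (-1.53)·4.3 + (-3.7)·(-4.72) + 0.63·(-2.32) + 1.09·2.79 + (-4.67)·(-2.25) = (-6.579) + 17.464 + (-1.4616) + 3.0411 + 10.5075 = 22.972.
|u| = √((-1.53)² + (-3.7)² + 0.63² + 1.09² + (-4.67)²) = √(2.3409 + 13.69 + 0.3969 + 1.1881 + 21.8089) = √39.4248, |v| = √(4.3² + (-4.72)² + (-2.32)² + 2.79² + (-2.25)²) = √(18.49 + 22.2784 + 5.3824 + 7.7841 + 5.0625) = √58.9974.
cos θ = (u·v)/(|u||v|) = 22.972/(√39.4248·√58.9974) ≈ 0.4763
Cosine distance = 1 - cos θ ≈ 1 - 0.4763 = 0.5237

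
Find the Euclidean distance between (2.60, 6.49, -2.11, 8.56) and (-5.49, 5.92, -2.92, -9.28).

√(Σ(x_i - y_i)²) = √((2.6 - (-5.49))² + (6.49 - 5.92)² + (-2.11 - (-2.92))² + (8.56 - (-9.28))²)
= √(8.09² + 0.57² + 0.81² + 17.84²) = √(65.4481 + 0.3249 + 0.6561 + 318.2656) = √384.6947 ≈ 19.6136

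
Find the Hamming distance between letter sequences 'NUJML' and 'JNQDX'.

Differing positions: 1, 2, 3, 4, 5. Hamming distance = 5.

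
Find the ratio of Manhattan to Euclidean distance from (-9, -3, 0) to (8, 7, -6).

L1 = |-9 - 8| + |-3 - 7| + |0 - (-6)| = 17 + 10 + 6 = 33
L2 = √(17² + 10² + 6²) = √425 ≈ 20.6155
L1 ≥ L2 always (equality iff movement is along one axis); L1 > L2 here.
Ratio L1/L2 = 33/√425 ≈ 1.6007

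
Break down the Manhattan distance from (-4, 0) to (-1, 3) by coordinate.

Σ|x_i - y_i| = |-4 - (-1)| + |0 - 3| = 3 + 3 = 6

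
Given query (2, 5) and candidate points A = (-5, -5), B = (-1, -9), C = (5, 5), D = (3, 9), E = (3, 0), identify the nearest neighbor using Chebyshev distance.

Distances: d(A) = 10, d(B) = 14, d(C) = 3, d(D) = 4, d(E) = 5. Nearest: C = (5, 5) with distance 3.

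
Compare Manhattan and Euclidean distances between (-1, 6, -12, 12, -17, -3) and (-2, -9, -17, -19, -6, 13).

L1 = |-1 - (-2)| + |6 - (-9)| + |-12 - (-17)| + |12 - (-19)| + |-17 - (-6)| + |-3 - 13| = 1 + 15 + 5 + 31 + 11 + 16 = 79
L2 = √(1² + 15² + 5² + 31² + 11² + 16²) = √1589 ≈ 39.8623
L1 ≥ L2 always (equality iff movement is along one axis); L1 > L2 here.
Ratio L1/L2 = 79/√1589 ≈ 1.9818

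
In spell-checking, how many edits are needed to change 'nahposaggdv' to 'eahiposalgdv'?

Let D[i][j] be the edit distance between the first i characters of 'nahposaggdv' and the first j characters of 'eahiposalgdv', with D[i][0] = i, D[0][j] = j, and D[i][j] = D[i-1][j-1] if the characters match, else 1 + min(D[i-1][j], D[i][j-1], D[i-1][j-1]). Filling the table (rows: prefixes of 'nahposaggdv', columns: prefixes of 'eahiposalgdv'):
     ε  e  a  h  i  p  o  s  a  l  g  d  v
  ε  0  1  2  3  4  5  6  7  8  9 10 11 12
  n  1  1  2  3  4  5  6  7  8  9 10 11 12
  a  2  2  1  2  3  4  5  6  7  8  9 10 11
  h  3  3  2  1  2  3  4  5  6  7  8  9 10
  p  4  4  3  2  2  2  3  4  5  6  7  8  9
  o  5  5  4  3  3  3  2  3  4  5  6  7  8
  s  6  6  5  4  4  4  3  2  3  4  5  6  7
  a  7  7  6  5  5  5  4  3  2  3  4  5  6
  g  8  8  7  6  6  6  5  4  3  3  3  4  5
  g  9  9  8  7  7  7  6  5  4  4  3  4  5
  d 10 10  9  8  8  8  7  6  5  5  4  3  4
  v 11 11 10  9  9  9  8  7  6  6  5  4  3
The bottom-right entry gives D[11][12] = 3, so no sequence of fewer than 3 edits works. Backtracking through the table gives one optimal edit sequence (3 edits):
  nahposaggdv → eahposaggdv (sub n→e @1)
  eahposaggdv → eahiposaggdv (ins i @4)
  eahiposaggdv → eahiposalgdv (sub g→l @9)
Edit distance = 3.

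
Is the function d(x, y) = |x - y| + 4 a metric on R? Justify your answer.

No. d fails identity of indiscernibles (specifically d(x,x) = 0): d(-6, -6) = |-6 - (-6)| + 4 = 0 + 4 = 4 ≠ 0.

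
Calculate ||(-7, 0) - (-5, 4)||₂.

√(Σ(x_i - y_i)²) = √((-7 - (-5))² + (0 - 4)²)
= √((-2)² + (-4)²) = √(4 + 16) = √20 ≈ 4.4721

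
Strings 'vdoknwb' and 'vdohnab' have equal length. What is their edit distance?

Let D[i][j] be the edit distance between the first i characters of 'vdoknwb' and the first j characters of 'vdohnab', with D[i][0] = i, D[0][j] = j, and D[i][j] = D[i-1][j-1] if the characters match, else 1 + min(D[i-1][j], D[i][j-1], D[i-1][j-1]). Filling the table (rows: prefixes of 'vdoknwb', columns: prefixes of 'vdohnab'):
     ε  v  d  o  h  n  a  b
  ε  0  1  2  3  4  5  6  7
  v  1  0  1  2  3  4  5  6
  d  2  1  0  1  2  3  4  5
  o  3  2  1  0  1  2  3  4
  k  4  3  2  1  1  2  3  4
  n  5  4  3  2  2  1  2  3
  w  6  5  4  3  3  2  2  3
  b  7  6  5  4  4  3  3  2
The bottom-right entry gives D[7][7] = 2, so no sequence of fewer than 2 edits works. Backtracking through the table gives one optimal edit sequence (2 edits):
  vdoknwb → vdohnwb (sub k→h @4)
  vdohnwb → vdohnab (sub w→a @6)
Edit distance = 2.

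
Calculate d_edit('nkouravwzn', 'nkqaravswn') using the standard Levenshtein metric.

Let D[i][j] be the edit distance between the first i characters of 'nkouravwzn' and the first j characters of 'nkqaravswn', with D[i][0] = i, D[0][j] = j, and D[i][j] = D[i-1][j-1] if the characters match, else 1 + min(D[i-1][j], D[i][j-1], D[i-1][j-1]). Filling the table (rows: prefixes of 'nkouravwzn', columns: prefixes of 'nkqaravswn'):
     ε  n  k  q  a  r  a  v  s  w  n
  ε  0  1  2  3  4  5  6  7  8  9 10
  n  1  0  1  2  3  4  5  6  7  8  9
  k  2  1  0  1  2  3  4  5  6  7  8
  o  3  2  1  1  2  3  4  5  6  7  8
  u  4  3  2  2  2  3  4  5  6  7  8
  r  5  4  3  3  3  2  3  4  5  6  7
  a  6  5  4  4  3  3  2  3  4  5  6
  v  7  6  5  5  4  4  3  2  3  4  5
  w  8  7  6  6  5  5  4  3  3  3  4
  z  9  8  7  7  6  6  5  4  4  4  4
  n 10  9  8  8  7  7  6  5  5  5  4
The bottom-right entry gives D[10][10] = 4, so no sequence of fewer than 4 edits works. Backtracking through the table gives one optimal edit sequence (4 edits):
  nkouravwzn → nkquravwzn (sub o→q @3)
  nkquravwzn → nkqaravwzn (sub u→a @4)
  nkqaravwzn → nkqaravszn (sub w→s @8)
  nkqaravszn → nkqaravswn (sub z→w @9)
Edit distance = 4.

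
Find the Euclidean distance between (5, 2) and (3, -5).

√(Σ(x_i - y_i)²) = √((5 - 3)² + (2 - (-5))²)
= √(2² + 7²) = √(4 + 49) = √53 ≈ 7.2801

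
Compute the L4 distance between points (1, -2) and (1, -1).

(Σ|x_i - y_i|^4)^(1/4) = (|1 - 1|^4 + |-2 - (-1)|^4)^(1/4)
= (0^4 + 1^4)^(1/4) = (0 + 1)^(1/4) = (1)^(1/4) = 1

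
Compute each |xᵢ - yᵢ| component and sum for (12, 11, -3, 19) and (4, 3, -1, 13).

Σ|x_i - y_i| = |12 - 4| + |11 - 3| + |-3 - (-1)| + |19 - 13| = 8 + 8 + 2 + 6 = 24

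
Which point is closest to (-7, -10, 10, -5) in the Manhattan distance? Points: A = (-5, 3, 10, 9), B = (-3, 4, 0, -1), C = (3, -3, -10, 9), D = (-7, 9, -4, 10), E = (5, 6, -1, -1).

Distances: d(A) = 29, d(B) = 32, d(C) = 51, d(D) = 48, d(E) = 43. Nearest: A = (-5, 3, 10, 9) with distance 29.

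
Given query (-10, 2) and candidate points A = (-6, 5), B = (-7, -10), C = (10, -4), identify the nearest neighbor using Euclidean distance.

Distances: d(A) = 5, d(B) ≈ 12.3693, d(C) ≈ 20.8806. Nearest: A = (-6, 5) with distance 5.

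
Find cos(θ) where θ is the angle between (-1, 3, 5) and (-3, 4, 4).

With u = (-1, 3, 5), v = (-3, 4, 4):
u·v = (-1)·(-3) + 3·4 + 5·4 = 3 + 12 + 20 = 35.
|u| = √((-1)² + 3² + 5²) = √35, |v| = √((-3)² + 4² + 4²) = √41, so |u||v| = √(35·41) = √1435.
cos θ = (u·v)/(|u||v|) = 35/√1435 ≈ 0.9239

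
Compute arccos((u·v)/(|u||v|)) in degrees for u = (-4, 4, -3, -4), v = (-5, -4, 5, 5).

With u = (-4, 4, -3, -4), v = (-5, -4, 5, 5):
u·v = (-4)·(-5) + 4·(-4) + (-3)·5 + (-4)·5 = 20 + (-16) + (-15) + (-20) = -31.
|u| = √((-4)² + 4² + (-3)² + (-4)²) = √57, |v| = √((-5)² + (-4)² + 5² + 5²) = √91, so |u||v| = √(57·91) = √5187.
cos θ = (u·v)/(|u||v|) = -31/√5187 ≈ -0.430431
θ = arccos(-0.430431) ≈ 115.49°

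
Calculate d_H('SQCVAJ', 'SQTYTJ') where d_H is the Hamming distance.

Differing positions: 3, 4, 5. Hamming distance = 3.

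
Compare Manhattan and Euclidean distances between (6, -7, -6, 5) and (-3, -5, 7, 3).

L1 = |6 - (-3)| + |-7 - (-5)| + |-6 - 7| + |5 - 3| = 9 + 2 + 13 + 2 = 26
L2 = √(9² + 2² + 13² + 2²) = √258 ≈ 16.0624
L1 ≥ L2 always (equality iff movement is along one axis); L1 > L2 here.
Ratio L1/L2 = 26/√258 ≈ 1.6187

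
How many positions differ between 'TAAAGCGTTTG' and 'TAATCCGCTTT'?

Differing positions: 4, 5, 8, 11. Hamming distance = 4.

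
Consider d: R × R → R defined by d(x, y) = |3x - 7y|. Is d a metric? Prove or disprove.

No. d fails symmetry: d(7, 9) = |3·7 - 7·9| = |-42| = 42, but d(9, 7) = |3·9 - 7·7| = |-22| = 22. Since 42 ≠ 22, d(x,y) ≠ d(y,x) in general.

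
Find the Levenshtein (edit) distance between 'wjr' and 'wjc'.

Let D[i][j] be the edit distance between the first i characters of 'wjr' and the first j characters of 'wjc', with D[i][0] = i, D[0][j] = j, and D[i][j] = D[i-1][j-1] if the characters match, else 1 + min(D[i-1][j], D[i][j-1], D[i-1][j-1]). Filling the table (rows: prefixes of 'wjr', columns: prefixes of 'wjc'):
     ε  w  j  c
  ε  0  1  2  3
  w  1  0  1  2
  j  2  1  0  1
  r  3  2  1  1
The bottom-right entry gives D[3][3] = 1, so no sequence of fewer than 1 edit works. Backtracking through the table gives one optimal edit sequence (1 edit):
  wjr → wjc (sub r→c @3)
Edit distance = 1.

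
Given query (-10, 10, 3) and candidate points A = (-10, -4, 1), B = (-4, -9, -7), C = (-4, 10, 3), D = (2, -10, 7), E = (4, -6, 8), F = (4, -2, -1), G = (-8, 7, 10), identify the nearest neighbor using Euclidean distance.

Distances: d(A) ≈ 14.1421, d(B) ≈ 22.2935, d(C) = 6, d(D) ≈ 23.6643, d(E) ≈ 21.8403, d(F) ≈ 18.868, d(G) ≈ 7.874. Nearest: C = (-4, 10, 3) with distance 6.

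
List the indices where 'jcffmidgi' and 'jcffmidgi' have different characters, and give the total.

Differing positions: none. Hamming distance = 0.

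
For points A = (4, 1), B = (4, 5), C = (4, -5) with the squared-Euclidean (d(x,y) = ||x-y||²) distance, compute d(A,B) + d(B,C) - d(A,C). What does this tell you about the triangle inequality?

d(A,B) = 0² + 4² = 16, d(B,C) = 0² + 10² = 100, d(A,C) = 0² + 6² = 36.
d(A,B) + d(B,C) - d(A,C) = 16 + 100 - 36 = 116 - 36 = 80. This is ≥ 0, so the triangle inequality holds for these points.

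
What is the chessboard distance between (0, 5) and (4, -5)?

max(|x_i - y_i|) = max(|0 - 4|, |5 - (-5)|) = max(4, 10) = 10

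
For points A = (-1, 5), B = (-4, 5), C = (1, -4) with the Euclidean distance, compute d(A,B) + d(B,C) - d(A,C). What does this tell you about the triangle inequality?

d(A,B) = √(3² + 0²) = √9 = 3, d(B,C) = √(5² + 9²) = √106 ≈ 10.2956, d(A,C) = √(2² + 9²) = √85 ≈ 9.2195.
d(A,B) + d(B,C) - d(A,C) = 3 + 10.2956 - 9.2195 = 13.2956 - 9.2195 = 4.0761 (to 4 decimal places). This is ≥ 0, so the triangle inequality holds for these points.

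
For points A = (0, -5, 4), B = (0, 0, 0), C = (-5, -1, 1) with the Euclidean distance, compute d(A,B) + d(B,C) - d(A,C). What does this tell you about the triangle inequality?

d(A,B) = √(0² + 5² + 4²) = √41 ≈ 6.4031, d(B,C) = √(5² + 1² + 1²) = √27 ≈ 5.1962, d(A,C) = √(5² + 4² + 3²) = √50 ≈ 7.0711.
d(A,B) + d(B,C) - d(A,C) = 6.4031 + 5.1962 - 7.0711 = 11.5993 - 7.0711 = 4.5282 (to 4 decimal places). This is ≥ 0, so the triangle inequality holds for these points.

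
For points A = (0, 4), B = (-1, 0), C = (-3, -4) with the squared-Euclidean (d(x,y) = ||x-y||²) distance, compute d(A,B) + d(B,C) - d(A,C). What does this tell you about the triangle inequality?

d(A,B) = 1² + 4² = 17, d(B,C) = 2² + 4² = 20, d(A,C) = 3² + 8² = 73.
d(A,B) + d(B,C) - d(A,C) = 17 + 20 - 73 = 37 - 73 = -36. This is < 0, so the triangle inequality FAILS for these points (squared-Euclidean is not a metric).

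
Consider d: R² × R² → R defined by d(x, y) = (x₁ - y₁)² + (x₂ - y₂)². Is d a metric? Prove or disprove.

No. The squared Euclidean distance fails the triangle inequality. Counterexample: x = (0, 0), y = (5, 3), z = (10, 6). d(x,z) = 10² + 6² = 136, but d(x,y) + d(y,z) = (5² + 3²) + (5² + 3²) = 34 + 34 = 68. Since 136 > 68, the triangle inequality is violated. (Note: √d, the ordinary Euclidean distance, IS a metric.)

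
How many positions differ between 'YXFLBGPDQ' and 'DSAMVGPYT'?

Differing positions: 1, 2, 3, 4, 5, 8, 9. Hamming distance = 7.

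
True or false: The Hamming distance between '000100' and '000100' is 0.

Differing positions: none. Hamming distance = 0, so the claim is true.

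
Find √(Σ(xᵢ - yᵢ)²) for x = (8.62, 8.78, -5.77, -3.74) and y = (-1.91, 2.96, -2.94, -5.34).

√(Σ(x_i - y_i)²) = √((8.62 - (-1.91))² + (8.78 - 2.96)² + (-5.77 - (-2.94))² + (-3.74 - (-5.34))²)
= √(10.53² + 5.82² + (-2.83)² + 1.6²) = √(110.8809 + 33.8724 + 8.0089 + 2.56) = √155.3222 ≈ 12.4628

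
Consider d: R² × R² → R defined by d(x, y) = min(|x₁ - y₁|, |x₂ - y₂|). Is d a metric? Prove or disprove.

No. d fails identity of indiscernibles: take x = (3, 0) and y = (3, 5). Then d(x,y) = min(|3 - 3|, |0 - 5|) = min(0, 5) = 0, yet x ≠ y.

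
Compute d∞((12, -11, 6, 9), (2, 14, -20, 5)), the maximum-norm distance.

max(|x_i - y_i|) = max(|12 - 2|, |-11 - 14|, |6 - (-20)|, |9 - 5|) = max(10, 25, 26, 4) = 26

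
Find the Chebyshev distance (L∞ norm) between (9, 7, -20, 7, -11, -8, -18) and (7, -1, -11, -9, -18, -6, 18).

max(|x_i - y_i|) = max(|9 - 7|, |7 - (-1)|, |-20 - (-11)|, |7 - (-9)|, |-11 - (-18)|, |-8 - (-6)|, |-18 - 18|) = max(2, 8, 9, 16, 7, 2, 36) = 36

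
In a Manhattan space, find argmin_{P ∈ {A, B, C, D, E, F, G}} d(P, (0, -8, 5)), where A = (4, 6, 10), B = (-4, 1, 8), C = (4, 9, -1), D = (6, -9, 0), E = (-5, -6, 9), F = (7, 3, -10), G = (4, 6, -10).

Distances: d(A) = 23, d(B) = 16, d(C) = 27, d(D) = 12, d(E) = 11, d(F) = 33, d(G) = 33. Nearest: E = (-5, -6, 9) with distance 11.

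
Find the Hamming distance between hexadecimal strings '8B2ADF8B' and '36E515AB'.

Differing positions: 1, 2, 3, 4, 5, 6, 7. Hamming distance = 7.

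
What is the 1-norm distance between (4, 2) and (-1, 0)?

Σ|x_i - y_i| = |4 - (-1)| + |2 - 0| = 5 + 2 = 7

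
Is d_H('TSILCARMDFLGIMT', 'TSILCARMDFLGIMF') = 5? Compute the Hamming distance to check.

Differing positions: 15. Hamming distance = 1, so the claim that d_H = 5 is false.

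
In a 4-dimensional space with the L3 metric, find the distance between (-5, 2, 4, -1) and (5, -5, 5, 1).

(Σ|x_i - y_i|^3)^(1/3) = (|-5 - 5|^3 + |2 - (-5)|^3 + |4 - 5|^3 + |-1 - 1|^3)^(1/3)
= (10^3 + 7^3 + 1^3 + 2^3)^(1/3) = (1000 + 343 + 1 + 8)^(1/3) = (1352)^(1/3) ≈ 11.0575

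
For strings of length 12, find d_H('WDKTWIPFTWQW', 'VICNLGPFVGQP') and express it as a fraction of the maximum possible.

Differing positions: 1, 2, 3, 4, 5, 6, 9, 10, 12. Hamming distance = 9. The maximum possible Hamming distance for length-12 strings is 12, so d_H/12 = 9/12 = 0.75.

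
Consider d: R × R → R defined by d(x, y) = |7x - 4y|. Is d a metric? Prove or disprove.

No. d fails symmetry: d(6, 5) = |7·6 - 4·5| = |22| = 22, but d(5, 6) = |7·5 - 4·6| = |11| = 11. Since 22 ≠ 11, d(x,y) ≠ d(y,x) in general.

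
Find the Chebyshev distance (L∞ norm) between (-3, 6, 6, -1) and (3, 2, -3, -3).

max(|x_i - y_i|) = max(|-3 - 3|, |6 - 2|, |6 - (-3)|, |-1 - (-3)|) = max(6, 4, 9, 2) = 9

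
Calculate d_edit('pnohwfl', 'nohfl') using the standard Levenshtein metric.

Let D[i][j] be the edit distance between the first i characters of 'pnohwfl' and the first j characters of 'nohfl', with D[i][0] = i, D[0][j] = j, and D[i][j] = D[i-1][j-1] if the characters match, else 1 + min(D[i-1][j], D[i][j-1], D[i-1][j-1]). Filling the table (rows: prefixes of 'pnohwfl', columns: prefixes of 'nohfl'):
     ε  n  o  h  f  l
  ε  0  1  2  3  4  5
  p  1  1  2  3  4  5
  n  2  1  2  3  4  5
  o  3  2  1  2  3  4
  h  4  3  2  1  2  3
  w  5  4  3  2  2  3
  f  6  5  4  3  2  3
  l  7  6  5  4  3  2
The bottom-right entry gives D[7][5] = 2, so no sequence of fewer than 2 edits works. Backtracking through the table gives one optimal edit sequence (2 edits):
  pnohwfl → nohwfl (del p @1)
  nohwfl → nohfl (del w @4)
Edit distance = 2.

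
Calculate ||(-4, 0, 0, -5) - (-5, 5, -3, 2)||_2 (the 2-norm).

(Σ|x_i - y_i|^2)^(1/2) = (|-4 - (-5)|^2 + |0 - 5|^2 + |0 - (-3)|^2 + |-5 - 2|^2)^(1/2)
= (1^2 + 5^2 + 3^2 + 7^2)^(1/2) = (1 + 25 + 9 + 49)^(1/2) = (84)^(1/2) ≈ 9.1652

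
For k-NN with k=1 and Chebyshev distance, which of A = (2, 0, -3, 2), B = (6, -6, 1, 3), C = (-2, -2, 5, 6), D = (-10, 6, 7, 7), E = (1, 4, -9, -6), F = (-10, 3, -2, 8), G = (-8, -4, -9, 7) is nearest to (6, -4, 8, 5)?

Distances: d(A) = 11, d(B) = 7, d(C) = 8, d(D) = 16, d(E) = 17, d(F) = 16, d(G) = 17. Nearest: B = (6, -6, 1, 3) with distance 7.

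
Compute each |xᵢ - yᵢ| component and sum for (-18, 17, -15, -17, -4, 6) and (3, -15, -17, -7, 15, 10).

Σ|x_i - y_i| = |-18 - 3| + |17 - (-15)| + |-15 - (-17)| + |-17 - (-7)| + |-4 - 15| + |6 - 10| = 21 + 32 + 2 + 10 + 19 + 4 = 88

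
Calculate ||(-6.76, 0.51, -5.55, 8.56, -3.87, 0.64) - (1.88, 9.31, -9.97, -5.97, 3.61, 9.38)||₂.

√(Σ(x_i - y_i)²) = √((-6.76 - 1.88)² + (0.51 - 9.31)² + (-5.55 - (-9.97))² + (8.56 - (-5.97))² + (-3.87 - 3.61)² + (0.64 - 9.38)²)
= √((-8.64)² + (-8.8)² + 4.42² + 14.53² + (-7.48)² + (-8.74)²) = √(74.6496 + 77.44 + 19.5364 + 211.1209 + 55.9504 + 76.3876) = √515.0849 ≈ 22.6955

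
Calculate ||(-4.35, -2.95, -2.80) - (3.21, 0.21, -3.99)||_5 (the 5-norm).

(Σ|x_i - y_i|^5)^(1/5) = (|-4.35 - 3.21|^5 + |-2.95 - 0.21|^5 + |-2.8 - (-3.99)|^5)^(1/5)
= (7.56^5 + 3.16^5 + 1.19^5)^(1/5) ≈ (24694.997 + 315.0906 + 2.3864)^(1/5) = (25012.474)^(1/5) ≈ 7.5793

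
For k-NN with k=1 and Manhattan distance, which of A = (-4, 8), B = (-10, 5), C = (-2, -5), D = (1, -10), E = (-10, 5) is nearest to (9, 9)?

Distances: d(A) = 14, d(B) = 23, d(C) = 25, d(D) = 27, d(E) = 23. Nearest: A = (-4, 8) with distance 14.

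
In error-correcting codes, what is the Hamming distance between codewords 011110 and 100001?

Differing positions: 1, 2, 3, 4, 5, 6. Hamming distance = 6.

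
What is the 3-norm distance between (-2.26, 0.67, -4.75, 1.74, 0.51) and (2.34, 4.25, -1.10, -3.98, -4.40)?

(Σ|x_i - y_i|^3)^(1/3) = (|-2.26 - 2.34|^3 + |0.67 - 4.25|^3 + |-4.75 - (-1.1)|^3 + |1.74 - (-3.98)|^3 + |0.51 - (-4.4)|^3)^(1/3)
= (4.6^3 + 3.58^3 + 3.65^3 + 5.72^3 + 4.91^3)^(1/3) ≈ (97.336 + 45.8827 + 48.6271 + 187.1492 + 118.3708)^(1/3) = (497.3658)^(1/3) ≈ 7.923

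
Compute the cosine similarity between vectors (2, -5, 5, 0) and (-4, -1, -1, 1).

With u = (2, -5, 5, 0), v = (-4, -1, -1, 1):
u·v = 2·(-4) + (-5)·(-1) + 5·(-1) + 0·1 = (-8) + 5 + (-5) + 0 = -8.
|u| = √(2² + (-5)² + 5² + 0²) = √54, |v| = √((-4)² + (-1)² + (-1)² + 1²) = √19, so |u||v| = √(54·19) = √1026.
cos θ = (u·v)/(|u||v|) = -8/√1026 ≈ -0.2498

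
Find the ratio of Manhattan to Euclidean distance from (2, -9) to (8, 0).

L1 = |2 - 8| + |-9 - 0| = 6 + 9 = 15
L2 = √(6² + 9²) = √117 ≈ 10.8167
L1 ≥ L2 always (equality iff movement is along one axis); L1 > L2 here.
Ratio L1/L2 = 15/√117 ≈ 1.3868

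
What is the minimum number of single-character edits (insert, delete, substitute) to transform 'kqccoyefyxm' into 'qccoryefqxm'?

Let D[i][j] be the edit distance between the first i characters of 'kqccoyefyxm' and the first j characters of 'qccoryefqxm', with D[i][0] = i, D[0][j] = j, and D[i][j] = D[i-1][j-1] if the characters match, else 1 + min(D[i-1][j], D[i][j-1], D[i-1][j-1]). Filling the table (rows: prefixes of 'kqccoyefyxm', columns: prefixes of 'qccoryefqxm'):
     ε  q  c  c  o  r  y  e  f  q  x  m
  ε  0  1  2  3  4  5  6  7  8  9 10 11
  k  1  1  2  3  4  5  6  7  8  9 10 11
  q  2  1  2  3  4  5  6  7  8  8  9 10
  c  3  2  1  2  3  4  5  6  7  8  9 10
  c  4  3  2  1  2  3  4  5  6  7  8  9
  o  5  4  3  2  1  2  3  4  5  6  7  8
  y  6  5  4  3  2  2  2  3  4  5  6  7
  e  7  6  5  4  3  3  3  2  3  4  5  6
  f  8  7  6  5  4  4  4  3  2  3  4  5
  y  9  8  7  6  5  5  4  4  3  3  4  5
  x 10  9  8  7  6  6  5  5  4  4  3  4
  m 11 10  9  8  7  7  6  6  5  5  4  3
The bottom-right entry gives D[11][11] = 3, so no sequence of fewer than 3 edits works. Backtracking through the table gives one optimal edit sequence (3 edits):
  kqccoyefyxm → qccoyefyxm (del k @1)
  qccoyefyxm → qccoryefyxm (ins r @5)
  qccoryefyxm → qccoryefqxm (sub y→q @9)
Edit distance = 3.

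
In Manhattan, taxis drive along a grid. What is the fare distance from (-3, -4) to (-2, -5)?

Σ|x_i - y_i| = |-3 - (-2)| + |-4 - (-5)| = 1 + 1 = 2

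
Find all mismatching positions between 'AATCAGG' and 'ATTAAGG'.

Differing positions: 2, 4. Hamming distance = 2.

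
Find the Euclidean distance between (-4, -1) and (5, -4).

√(Σ(x_i - y_i)²) = √((-4 - 5)² + (-1 - (-4))²)
= √((-9)² + 3²) = √(81 + 9) = √90 ≈ 9.4868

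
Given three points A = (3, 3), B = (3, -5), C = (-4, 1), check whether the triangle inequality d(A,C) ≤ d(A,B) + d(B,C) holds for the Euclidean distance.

d(A,B) = √(0² + 8²) = √64 = 8, d(B,C) = √(7² + 6²) = √85 ≈ 9.2195, d(A,C) = √(7² + 2²) = √53 ≈ 7.2801.
d(A,C) ≈ 7.2801 ≤ 8 + 9.2195 = 17.2195. Triangle inequality is satisfied.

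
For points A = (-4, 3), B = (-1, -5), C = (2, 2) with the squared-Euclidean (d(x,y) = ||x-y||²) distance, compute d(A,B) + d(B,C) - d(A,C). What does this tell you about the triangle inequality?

d(A,B) = 3² + 8² = 73, d(B,C) = 3² + 7² = 58, d(A,C) = 6² + 1² = 37.
d(A,B) + d(B,C) - d(A,C) = 73 + 58 - 37 = 131 - 37 = 94. This is ≥ 0, so the triangle inequality holds for these points.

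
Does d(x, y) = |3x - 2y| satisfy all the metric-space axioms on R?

No. d fails symmetry: d(4, 1) = |3·4 - 2·1| = |10| = 10, but d(1, 4) = |3·1 - 2·4| = |-5| = 5. Since 10 ≠ 5, d(x,y) ≠ d(y,x) in general.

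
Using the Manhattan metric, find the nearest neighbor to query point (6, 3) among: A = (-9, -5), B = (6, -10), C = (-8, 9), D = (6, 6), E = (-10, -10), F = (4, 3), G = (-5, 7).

Distances: d(A) = 23, d(B) = 13, d(C) = 20, d(D) = 3, d(E) = 29, d(F) = 2, d(G) = 15. Nearest: F = (4, 3) with distance 2.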